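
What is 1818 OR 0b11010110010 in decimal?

1978

1818 = 11100011010
b = 11010110010
 OR → 11110111010 = 1978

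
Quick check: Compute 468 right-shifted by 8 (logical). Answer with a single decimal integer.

1

468 = 111010100
shift right by 8 → 000000001 = 1
(equivalently, floor(468 / 256))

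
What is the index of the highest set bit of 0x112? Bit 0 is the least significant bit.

8

0x112 = 100010010
The topmost 1 is at position 8 (since 2^8 = 256 ≤ 274 < 512).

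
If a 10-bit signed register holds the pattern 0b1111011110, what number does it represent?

pattern = 1111011110 (MSB is 1 ⇒ negative)
Invert: 0000100001, add 1 → 0000100010 = 34, so the value is -34.
(Equivalently: 990 - 2^10 = 990 - 1024 = -34.)

-34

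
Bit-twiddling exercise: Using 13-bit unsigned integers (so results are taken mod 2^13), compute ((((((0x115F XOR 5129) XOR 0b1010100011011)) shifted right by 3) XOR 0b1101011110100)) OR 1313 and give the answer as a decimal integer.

0x115F = 1000101011111
5129 = 1010000001001
→ XOR → 0010101010110 = 1366
0b1010100011011 = 1010100011011
→ XOR → 1000001001101 = 4173
→ shifted right by 3 → 0001000001001 = 521
0b1101011110100 = 1101011110100
→ XOR → 1100011111101 = 6397
1313 = 0010100100001
→ OR → 1110111111101 = 7677

7677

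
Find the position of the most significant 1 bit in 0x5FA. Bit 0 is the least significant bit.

10

0x5FA = 10111111010
The topmost 1 is at position 10 (since 2^10 = 1024 ≤ 1530 < 2048).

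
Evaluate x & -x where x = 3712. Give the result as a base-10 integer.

x = 111010000000 = 3712
-x (two's complement) = …000110000000
AND   = 000010000000 = 128
(x & -x isolates the lowest set bit of x.)

128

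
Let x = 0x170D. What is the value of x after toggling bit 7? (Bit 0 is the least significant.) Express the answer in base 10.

x = 1011100001101
bit 7 is currently 0; toggle it via x ^ (1 << 7) = x ^ 128
→ 1011110001101 = 6029

6029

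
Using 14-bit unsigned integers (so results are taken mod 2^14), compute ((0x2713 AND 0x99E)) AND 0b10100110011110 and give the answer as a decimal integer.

0x2713 = 10011100010011
0x99E = 00100110011110
→ AND → 00000100010010 = 274
0b10100110011110 = 10100110011110
→ AND → 00000100010010 = 274

274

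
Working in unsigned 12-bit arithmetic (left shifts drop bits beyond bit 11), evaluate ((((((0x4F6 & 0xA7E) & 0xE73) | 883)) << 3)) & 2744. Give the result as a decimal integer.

2712

0x4F6 = 010011110110
0xA7E = 101001111110
→ & → 000001110110 = 118
0xE73 = 111001110011
→ & → 000001110010 = 114
883 = 001101110011
→ | → 001101110011 = 883
→ << 3 (mod 2^12) → 101110011000 = 2968
2744 = 101010111000
→ & → 101010011000 = 2712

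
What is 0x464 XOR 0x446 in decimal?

0x464 = 10001100100
0x446 = 10001000110
XOR → 00000100010 = 34

34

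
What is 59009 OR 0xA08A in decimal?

59009 = 1110011010000001
0xA08A = 1010000010001010
 OR → 1110011010001011 = 59019

59019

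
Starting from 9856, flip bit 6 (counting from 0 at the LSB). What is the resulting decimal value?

9920

x = 0010011010000000
bit 6 is currently 0; toggle it via x ^ (1 << 6) = x ^ 64
→ 0010011011000000 = 9920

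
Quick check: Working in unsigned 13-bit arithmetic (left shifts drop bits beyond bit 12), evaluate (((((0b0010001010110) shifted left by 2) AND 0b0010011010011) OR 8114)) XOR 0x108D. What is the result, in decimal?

0b0010001010110 = 0010001010110
→ shifted left by 2 (mod 2^13) → 1000101011000 = 4440
0b0010011010011 = 0010011010011
→ AND → 0000001010000 = 80
8114 = 1111110110010
→ OR → 1111111110010 = 8178
0x108D = 1000010001101
→ XOR → 0111101111111 = 3967

3967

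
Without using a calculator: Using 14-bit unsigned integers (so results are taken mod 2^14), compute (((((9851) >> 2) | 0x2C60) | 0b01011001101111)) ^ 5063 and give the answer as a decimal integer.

11320

9851 = 10011001111011
→ >> 2 → 00100110011110 = 2462
0x2C60 = 10110001100000
→ | → 10110111111110 = 11774
0b01011001101111 = 01011001101111
→ | → 11111111111111 = 16383
5063 = 01001111000111
→ ^ → 10110000111000 = 11320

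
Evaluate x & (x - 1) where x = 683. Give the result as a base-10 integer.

x = 1010101011 = 683
x - 1 = 1010101010
AND   = 1010101010 = 682
(x & (x - 1) clears the lowest set bit of x.)

682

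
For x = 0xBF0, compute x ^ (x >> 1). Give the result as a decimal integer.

x = 101111110000 = 3056
x>>1 = 010111111000
XOR  = 111000001000 = 3592
(x ^ (x >> 1) gives the standard binary-reflected Gray code of x.)

3592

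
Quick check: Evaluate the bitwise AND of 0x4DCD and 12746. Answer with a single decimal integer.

456

0x4DCD = 100110111001101
12746 = 011000111001010
AND → 000000111001000 = 456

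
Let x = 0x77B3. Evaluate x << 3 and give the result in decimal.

0x77B3 = 000111011110110011
shift left by 3 → 111011110110011000 = 245144
(equivalently, 30643 × 2^3 = 30643 × 8)

245144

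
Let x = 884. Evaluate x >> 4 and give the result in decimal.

884 = 1101110100
shift right by 4 → 0000110111 = 55
(equivalently, floor(884 / 16))

55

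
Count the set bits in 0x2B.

4

0x2B = 101011
Count the 1s: 1 + 1 + 1 + 1 = 4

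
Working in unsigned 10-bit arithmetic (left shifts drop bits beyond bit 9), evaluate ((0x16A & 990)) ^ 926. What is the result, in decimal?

724

0x16A = 0101101010
990 = 1111011110
→ & → 0101001010 = 330
926 = 1110011110
→ ^ → 1011010100 = 724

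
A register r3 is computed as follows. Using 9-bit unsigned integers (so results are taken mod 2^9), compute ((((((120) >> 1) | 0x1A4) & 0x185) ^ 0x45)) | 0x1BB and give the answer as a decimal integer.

120 = 001111000
→ >> 1 → 000111100 = 60
0x1A4 = 110100100
→ | → 110111100 = 444
0x185 = 110000101
→ & → 110000100 = 388
0x45 = 001000101
→ ^ → 111000001 = 449
0x1BB = 110111011
→ | → 111111011 = 507

507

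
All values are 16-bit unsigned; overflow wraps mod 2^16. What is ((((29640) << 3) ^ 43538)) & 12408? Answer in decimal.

12368

29640 = 0111001111001000
→ << 3 (mod 2^16) → 1001111001000000 = 40512
43538 = 1010101000010010
→ ^ → 0011010001010010 = 13394
12408 = 0011000001111000
→ & → 0011000001010000 = 12368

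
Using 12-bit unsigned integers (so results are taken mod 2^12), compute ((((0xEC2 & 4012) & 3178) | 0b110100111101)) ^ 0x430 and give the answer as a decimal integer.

0xEC2 = 111011000010
4012 = 111110101100
→ & → 111010000000 = 3712
3178 = 110001101010
→ & → 110000000000 = 3072
0b110100111101 = 110100111101
→ | → 110100111101 = 3389
0x430 = 010000110000
→ ^ → 100100001101 = 2317

2317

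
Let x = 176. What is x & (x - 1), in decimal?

x = 10110000 = 176
x - 1 = 10101111
AND   = 10100000 = 160
(x & (x - 1) clears the lowest set bit of x.)

160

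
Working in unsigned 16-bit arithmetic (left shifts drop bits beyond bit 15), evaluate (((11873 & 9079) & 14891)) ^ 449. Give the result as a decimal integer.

9184

11873 = 0010111001100001
9079 = 0010001101110111
→ & → 0010001001100001 = 8801
14891 = 0011101000101011
→ & → 0010001000100001 = 8737
449 = 0000000111000001
→ ^ → 0010001111100000 = 9184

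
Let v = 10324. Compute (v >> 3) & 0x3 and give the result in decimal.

2

v = 10100001010100
Shift right by 3: 10100001010
Mask low 2 bits: 10 = 2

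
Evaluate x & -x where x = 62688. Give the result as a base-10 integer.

x = 1111010011100000 = 62688
-x (two's complement) = …0000101100100000
AND   = 0000000000100000 = 32
(x & -x isolates the lowest set bit of x.)

32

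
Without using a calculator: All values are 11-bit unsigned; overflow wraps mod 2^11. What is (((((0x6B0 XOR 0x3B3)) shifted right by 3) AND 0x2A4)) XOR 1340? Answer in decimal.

0x6B0 = 11010110000
0x3B3 = 01110110011
→ XOR → 10100000011 = 1283
→ shifted right by 3 → 00010100000 = 160
0x2A4 = 01010100100
→ AND → 00010100000 = 160
1340 = 10100111100
→ XOR → 10110011100 = 1436

1436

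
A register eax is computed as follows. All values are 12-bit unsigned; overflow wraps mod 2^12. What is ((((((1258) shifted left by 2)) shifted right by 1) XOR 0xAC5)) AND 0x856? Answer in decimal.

1258 = 010011101010
→ shifted left by 2 (mod 2^12) → 001110101000 = 936
→ shifted right by 1 → 000111010100 = 468
0xAC5 = 101011000101
→ XOR → 101100010001 = 2833
0x856 = 100001010110
→ AND → 100000010000 = 2064

2064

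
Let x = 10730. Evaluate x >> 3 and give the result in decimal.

1341

10730 = 10100111101010
shift right by 3 → 00010100111101 = 1341
(equivalently, floor(10730 / 8))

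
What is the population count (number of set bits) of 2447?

7

2447 = 100110001111
Count the 1s: 1 + 1 + 1 + 1 + 1 + 1 + 1 = 7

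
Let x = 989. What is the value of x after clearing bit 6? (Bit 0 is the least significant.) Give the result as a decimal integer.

925

x = 0001111011101
bit 6 is currently 1; clear it via x & ~(1 << 6) = x & ~64
→ 0001110011101 = 925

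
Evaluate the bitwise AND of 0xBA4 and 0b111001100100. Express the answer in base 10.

0xBA4 = 101110100100
b = 111001100100
AND → 101000100100 = 2596

2596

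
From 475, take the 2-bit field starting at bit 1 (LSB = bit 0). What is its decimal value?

1

v = 0111011011
Shift right by 1: 011101101
Mask low 2 bits: 01 = 1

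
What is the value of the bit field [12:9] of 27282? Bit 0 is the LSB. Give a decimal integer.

v = 110101010010010
Shift right by 9: 110101
Mask low 4 bits: 0101 = 5

5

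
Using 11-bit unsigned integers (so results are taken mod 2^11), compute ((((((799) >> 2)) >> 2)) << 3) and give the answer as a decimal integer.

392

799 = 01100011111
→ >> 2 → 00011000111 = 199
→ >> 2 → 00000110001 = 49
→ << 3 (mod 2^11) → 00110001000 = 392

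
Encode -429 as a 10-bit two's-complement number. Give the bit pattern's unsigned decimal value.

429 in 10 bits: 0110101101
Invert: 1001010010
Add 1:  1001010011 = 595
(Check: 2^10 - 429 = 1024 - 429 = 595.)

595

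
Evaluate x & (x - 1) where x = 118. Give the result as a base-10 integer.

116

x = 1110110 = 118
x - 1 = 1110101
AND   = 1110100 = 116
(x & (x - 1) clears the lowest set bit of x.)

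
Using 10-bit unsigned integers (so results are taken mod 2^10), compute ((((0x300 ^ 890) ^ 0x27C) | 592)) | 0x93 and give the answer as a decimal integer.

727

0x300 = 1100000000
890 = 1101111010
→ ^ → 0001111010 = 122
0x27C = 1001111100
→ ^ → 1000000110 = 518
592 = 1001010000
→ | → 1001010110 = 598
0x93 = 0010010011
→ | → 1011010111 = 727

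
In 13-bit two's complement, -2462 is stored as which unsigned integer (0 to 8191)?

5730

2462 in 13 bits: 0100110011110
Invert: 1011001100001
Add 1:  1011001100010 = 5730
(Check: 2^13 - 2462 = 8192 - 2462 = 5730.)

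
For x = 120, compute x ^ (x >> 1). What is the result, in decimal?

68

x = 1111000 = 120
x>>1 = 0111100
XOR  = 1000100 = 68
(x ^ (x >> 1) gives the standard binary-reflected Gray code of x.)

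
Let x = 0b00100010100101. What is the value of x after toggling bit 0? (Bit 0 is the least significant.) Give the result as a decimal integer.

2212

x = 00100010100101
bit 0 is currently 1; toggle it via x ^ (1 << 0) = x ^ 1
→ 00100010100100 = 2212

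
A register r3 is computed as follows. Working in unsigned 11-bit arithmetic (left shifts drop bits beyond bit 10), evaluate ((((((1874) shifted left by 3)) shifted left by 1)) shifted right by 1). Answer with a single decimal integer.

1874 = 11101010010
→ shifted left by 3 (mod 2^11) → 01010010000 = 656
→ shifted left by 1 (mod 2^11) → 10100100000 = 1312
→ shifted right by 1 → 01010010000 = 656

656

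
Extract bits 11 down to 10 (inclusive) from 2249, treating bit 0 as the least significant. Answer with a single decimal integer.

v = 0100011001001
Shift right by 10: 010
Mask low 2 bits: 10 = 2

2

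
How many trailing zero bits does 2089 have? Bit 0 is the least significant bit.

0

2089 = 100000101001
Trailing zeros: 0, so the lowest set bit is bit 0 (value 1).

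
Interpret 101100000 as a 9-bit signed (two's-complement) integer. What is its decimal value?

-160

pattern = 101100000 (MSB is 1 ⇒ negative)
Invert: 010011111, add 1 → 010100000 = 160, so the value is -160.
(Equivalently: 352 - 2^9 = 352 - 512 = -160.)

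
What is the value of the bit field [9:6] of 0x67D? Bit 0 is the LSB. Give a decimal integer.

v = 11001111101
Shift right by 6: 11001
Mask low 4 bits: 1001 = 9

9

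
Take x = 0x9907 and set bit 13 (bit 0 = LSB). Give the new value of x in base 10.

x = 1001100100000111
bit 13 is currently 0; set it via x | (1 << 13) = x | 8192
→ 1011100100000111 = 47367

47367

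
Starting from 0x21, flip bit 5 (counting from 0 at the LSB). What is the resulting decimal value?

x = 000100001
bit 5 is currently 1; toggle it via x ^ (1 << 5) = x ^ 32
→ 000000001 = 1

1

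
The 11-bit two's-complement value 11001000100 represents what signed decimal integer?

pattern = 11001000100 (MSB is 1 ⇒ negative)
Invert: 00110111011, add 1 → 00110111100 = 444, so the value is -444.
(Equivalently: 1604 - 2^11 = 1604 - 2048 = -444.)

-444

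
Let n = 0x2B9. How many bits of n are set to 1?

6

0x2B9 = 1010111001
Count the 1s: 1 + 1 + 1 + 1 + 1 + 1 = 6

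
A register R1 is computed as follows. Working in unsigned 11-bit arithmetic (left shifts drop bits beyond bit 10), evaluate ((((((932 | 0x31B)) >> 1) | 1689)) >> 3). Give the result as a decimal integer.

251

932 = 01110100100
0x31B = 01100011011
→ | → 01110111111 = 959
→ >> 1 → 00111011111 = 479
1689 = 11010011001
→ | → 11111011111 = 2015
→ >> 3 → 00011111011 = 251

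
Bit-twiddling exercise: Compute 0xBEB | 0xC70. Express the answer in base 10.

4091

0xBEB = 101111101011
0xC70 = 110001110000
 OR → 111111111011 = 4091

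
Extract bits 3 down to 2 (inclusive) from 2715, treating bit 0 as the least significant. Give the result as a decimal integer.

v = 0101010011011
Shift right by 2: 01010100110
Mask low 2 bits: 10 = 2

2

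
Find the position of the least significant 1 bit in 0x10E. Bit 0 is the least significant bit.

0x10E = 100001110
Trailing zeros: 1, so the lowest set bit is bit 1 (value 2).

1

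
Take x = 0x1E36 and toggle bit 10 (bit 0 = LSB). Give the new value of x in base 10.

x = 1111000110110
bit 10 is currently 1; toggle it via x ^ (1 << 10) = x ^ 1024
→ 1101000110110 = 6710

6710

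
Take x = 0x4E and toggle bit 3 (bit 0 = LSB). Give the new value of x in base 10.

x = 01001110
bit 3 is currently 1; toggle it via x ^ (1 << 3) = x ^ 8
→ 01000110 = 70

70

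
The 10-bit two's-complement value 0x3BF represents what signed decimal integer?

pattern = 1110111111 (MSB is 1 ⇒ negative)
Invert: 0001000000, add 1 → 0001000001 = 65, so the value is -65.
(Equivalently: 959 - 2^10 = 959 - 1024 = -65.)

-65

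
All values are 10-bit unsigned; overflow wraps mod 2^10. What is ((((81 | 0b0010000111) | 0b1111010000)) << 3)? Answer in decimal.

81 = 0001010001
0b0010000111 = 0010000111
→ | → 0011010111 = 215
0b1111010000 = 1111010000
→ | → 1111010111 = 983
→ << 3 (mod 2^10) → 1010111000 = 696

696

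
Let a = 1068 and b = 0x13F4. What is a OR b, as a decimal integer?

6140

1068 = 0010000101100
0x13F4 = 1001111110100
 OR → 1011111111100 = 6140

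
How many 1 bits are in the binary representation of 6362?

6362 = 1100011011010
Count the 1s: 1 + 1 + 1 + 1 + 1 + 1 + 1 = 7

7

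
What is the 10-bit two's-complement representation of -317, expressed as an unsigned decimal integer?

317 in 10 bits: 0100111101
Invert: 1011000010
Add 1:  1011000011 = 707
(Check: 2^10 - 317 = 1024 - 317 = 707.)

707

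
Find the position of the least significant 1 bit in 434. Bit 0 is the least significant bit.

1

434 = 110110010
Trailing zeros: 1, so the lowest set bit is bit 1 (value 2).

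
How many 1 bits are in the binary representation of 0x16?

0x16 = 10110
Count the 1s: 1 + 1 + 1 = 3

3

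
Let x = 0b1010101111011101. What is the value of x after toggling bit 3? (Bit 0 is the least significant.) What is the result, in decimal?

x = 1010101111011101
bit 3 is currently 1; toggle it via x ^ (1 << 3) = x ^ 8
→ 1010101111010101 = 43989

43989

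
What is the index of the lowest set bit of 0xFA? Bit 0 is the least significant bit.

0xFA = 11111010
Trailing zeros: 1, so the lowest set bit is bit 1 (value 2).

1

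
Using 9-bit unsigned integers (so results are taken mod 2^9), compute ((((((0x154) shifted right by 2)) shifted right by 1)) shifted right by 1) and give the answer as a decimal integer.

21

0x154 = 101010100
→ shifted right by 2 → 001010101 = 85
→ shifted right by 1 → 000101010 = 42
→ shifted right by 1 → 000010101 = 21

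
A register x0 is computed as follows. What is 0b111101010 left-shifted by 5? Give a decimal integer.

x = 00000111101010
shift left by 5 → 11110101000000 = 15680
(equivalently, 490 × 2^5 = 490 × 32)

15680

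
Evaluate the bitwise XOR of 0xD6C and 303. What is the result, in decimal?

0xD6C = 110101101100
303 = 000100101111
XOR → 110001000011 = 3139

3139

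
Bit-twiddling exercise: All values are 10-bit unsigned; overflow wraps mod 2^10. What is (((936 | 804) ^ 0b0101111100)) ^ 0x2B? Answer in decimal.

763

936 = 1110101000
804 = 1100100100
→ | → 1110101100 = 940
0b0101111100 = 0101111100
→ ^ → 1011010000 = 720
0x2B = 0000101011
→ ^ → 1011111011 = 763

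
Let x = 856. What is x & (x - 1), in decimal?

848

x = 1101011000 = 856
x - 1 = 1101010111
AND   = 1101010000 = 848
(x & (x - 1) clears the lowest set bit of x.)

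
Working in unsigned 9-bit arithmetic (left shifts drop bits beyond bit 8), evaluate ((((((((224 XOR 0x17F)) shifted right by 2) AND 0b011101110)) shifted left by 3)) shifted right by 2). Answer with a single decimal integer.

76

224 = 011100000
0x17F = 101111111
→ XOR → 110011111 = 415
→ shifted right by 2 → 001100111 = 103
0b011101110 = 011101110
→ AND → 001100110 = 102
→ shifted left by 3 (mod 2^9) → 100110000 = 304
→ shifted right by 2 → 001001100 = 76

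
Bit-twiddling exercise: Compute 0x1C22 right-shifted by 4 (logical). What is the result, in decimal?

0x1C22 = 1110000100010
shift right by 4 → 0000111000010 = 450
(equivalently, floor(7202 / 16))

450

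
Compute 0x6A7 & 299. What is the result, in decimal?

0x6A7 = 11010100111
299 = 00100101011
AND → 00000100011 = 35

35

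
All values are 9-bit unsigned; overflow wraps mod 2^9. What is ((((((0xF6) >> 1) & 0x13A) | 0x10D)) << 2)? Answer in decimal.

0xF6 = 011110110
→ >> 1 → 001111011 = 123
0x13A = 100111010
→ & → 000111010 = 58
0x10D = 100001101
→ | → 100111111 = 319
→ << 2 (mod 2^9) → 011111100 = 252

252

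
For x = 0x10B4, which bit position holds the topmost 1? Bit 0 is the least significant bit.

12

0x10B4 = 1000010110100
The topmost 1 is at position 12 (since 2^12 = 4096 ≤ 4276 < 8192).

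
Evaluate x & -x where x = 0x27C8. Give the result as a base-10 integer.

8

x = 10011111001000 = 10184
-x (two's complement) = …01100000111000
AND   = 00000000001000 = 8
(x & -x isolates the lowest set bit of x.)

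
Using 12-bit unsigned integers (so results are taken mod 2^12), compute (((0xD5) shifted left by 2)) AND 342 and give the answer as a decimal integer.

0xD5 = 000011010101
→ shifted left by 2 (mod 2^12) → 001101010100 = 852
342 = 000101010110
→ AND → 000101010100 = 340

340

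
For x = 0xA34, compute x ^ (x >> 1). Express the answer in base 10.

x = 101000110100 = 2612
x>>1 = 010100011010
XOR  = 111100101110 = 3886
(x ^ (x >> 1) gives the standard binary-reflected Gray code of x.)

3886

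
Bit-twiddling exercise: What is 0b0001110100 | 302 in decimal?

a = 001110100
302 = 100101110
 OR → 101111110 = 382

382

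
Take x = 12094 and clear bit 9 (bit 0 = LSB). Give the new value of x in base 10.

x = 010111100111110
bit 9 is currently 1; clear it via x & ~(1 << 9) = x & ~512
→ 010110100111110 = 11582

11582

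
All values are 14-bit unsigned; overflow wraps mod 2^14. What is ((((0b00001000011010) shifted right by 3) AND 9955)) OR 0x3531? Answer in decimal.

13683

0b00001000011010 = 00001000011010
→ shifted right by 3 → 00000001000011 = 67
9955 = 10011011100011
→ AND → 00000001000011 = 67
0x3531 = 11010100110001
→ OR → 11010101110011 = 13683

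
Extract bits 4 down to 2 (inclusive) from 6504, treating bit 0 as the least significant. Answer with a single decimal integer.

v = 01100101101000
Shift right by 2: 011001011010
Mask low 3 bits: 010 = 2

2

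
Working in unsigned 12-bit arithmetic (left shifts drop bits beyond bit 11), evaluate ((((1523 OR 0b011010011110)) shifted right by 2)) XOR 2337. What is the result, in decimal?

1523 = 010111110011
0b011010011110 = 011010011110
→ OR → 011111111111 = 2047
→ shifted right by 2 → 000111111111 = 511
2337 = 100100100001
→ XOR → 100011011110 = 2270

2270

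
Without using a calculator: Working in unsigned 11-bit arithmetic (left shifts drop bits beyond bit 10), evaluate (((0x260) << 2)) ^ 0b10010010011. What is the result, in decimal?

1299

0x260 = 01001100000
→ << 2 (mod 2^11) → 00110000000 = 384
0b10010010011 = 10010010011
→ ^ → 10100010011 = 1299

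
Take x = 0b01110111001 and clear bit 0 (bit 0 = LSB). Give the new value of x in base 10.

952

x = 01110111001
bit 0 is currently 1; clear it via x & ~(1 << 0) = x & ~1
→ 01110111000 = 952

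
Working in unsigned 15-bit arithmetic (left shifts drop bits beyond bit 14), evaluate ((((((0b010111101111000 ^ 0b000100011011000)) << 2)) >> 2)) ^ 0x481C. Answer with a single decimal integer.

20412

0b010111101111000 = 010111101111000
0b000100011011000 = 000100011011000
→ ^ → 010011110100000 = 10144
→ << 2 (mod 2^15) → 001111010000000 = 7808
→ >> 2 → 000011110100000 = 1952
0x481C = 100100000011100
→ ^ → 100111110111100 = 20412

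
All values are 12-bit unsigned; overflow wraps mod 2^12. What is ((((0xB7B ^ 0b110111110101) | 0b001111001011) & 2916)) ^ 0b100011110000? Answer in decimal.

2996

0xB7B = 101101111011
0b110111110101 = 110111110101
→ ^ → 011010001110 = 1678
0b001111001011 = 001111001011
→ | → 011111001111 = 1999
2916 = 101101100100
→ & → 001101000100 = 836
0b100011110000 = 100011110000
→ ^ → 101110110100 = 2996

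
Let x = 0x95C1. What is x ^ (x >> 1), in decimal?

57121

x = 1001010111000001 = 38337
x>>1 = 0100101011100000
XOR  = 1101111100100001 = 57121
(x ^ (x >> 1) gives the standard binary-reflected Gray code of x.)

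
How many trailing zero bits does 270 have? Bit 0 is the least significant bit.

270 = 100001110
Trailing zeros: 1, so the lowest set bit is bit 1 (value 2).

1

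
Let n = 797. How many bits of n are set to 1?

6

797 = 1100011101
Count the 1s: 1 + 1 + 1 + 1 + 1 + 1 = 6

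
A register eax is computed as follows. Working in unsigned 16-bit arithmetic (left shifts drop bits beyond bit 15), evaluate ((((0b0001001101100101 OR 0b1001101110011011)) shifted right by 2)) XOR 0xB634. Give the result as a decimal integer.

0b0001001101100101 = 0001001101100101
0b1001101110011011 = 1001101110011011
→ OR → 1001101111111111 = 39935
→ shifted right by 2 → 0010011011111111 = 9983
0xB634 = 1011011000110100
→ XOR → 1001000011001011 = 37067

37067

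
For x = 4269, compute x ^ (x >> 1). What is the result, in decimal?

6395

x = 1000010101101 = 4269
x>>1 = 0100001010110
XOR  = 1100011111011 = 6395
(x ^ (x >> 1) gives the standard binary-reflected Gray code of x.)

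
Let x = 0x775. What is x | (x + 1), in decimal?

1911

x = 11101110101 = 1909
x + 1 = 11101110110
OR    = 11101110111 = 1911
(x | (x + 1) sets the lowest cleared bit.)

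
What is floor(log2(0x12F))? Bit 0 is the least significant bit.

8

0x12F = 100101111
The topmost 1 is at position 8 (since 2^8 = 256 ≤ 303 < 512).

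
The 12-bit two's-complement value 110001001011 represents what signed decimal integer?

-949

pattern = 110001001011 (MSB is 1 ⇒ negative)
Invert: 001110110100, add 1 → 001110110101 = 949, so the value is -949.
(Equivalently: 3147 - 2^12 = 3147 - 4096 = -949.)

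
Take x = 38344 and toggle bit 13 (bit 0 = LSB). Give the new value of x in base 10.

46536

x = 1001010111001000
bit 13 is currently 0; toggle it via x ^ (1 << 13) = x ^ 8192
→ 1011010111001000 = 46536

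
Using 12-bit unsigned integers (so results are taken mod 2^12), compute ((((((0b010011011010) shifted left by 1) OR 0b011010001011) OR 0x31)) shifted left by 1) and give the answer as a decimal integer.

3966

0b010011011010 = 010011011010
→ shifted left by 1 (mod 2^12) → 100110110100 = 2484
0b011010001011 = 011010001011
→ OR → 111110111111 = 4031
0x31 = 000000110001
→ OR → 111110111111 = 4031
→ shifted left by 1 (mod 2^12) → 111101111110 = 3966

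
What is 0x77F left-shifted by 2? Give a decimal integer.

7676

0x77F = 0011101111111
shift left by 2 → 1110111111100 = 7676
(equivalently, 1919 × 2^2 = 1919 × 4)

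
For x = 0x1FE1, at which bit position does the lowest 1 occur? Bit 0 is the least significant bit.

0x1FE1 = 1111111100001
Trailing zeros: 0, so the lowest set bit is bit 0 (value 1).

0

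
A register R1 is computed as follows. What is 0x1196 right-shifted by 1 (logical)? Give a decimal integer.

2251

0x1196 = 1000110010110
shift right by 1 → 0100011001011 = 2251
(equivalently, floor(4502 / 2))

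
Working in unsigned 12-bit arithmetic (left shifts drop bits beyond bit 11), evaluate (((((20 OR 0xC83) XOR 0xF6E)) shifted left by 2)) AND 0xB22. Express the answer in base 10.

20 = 000000010100
0xC83 = 110010000011
→ OR → 110010010111 = 3223
0xF6E = 111101101110
→ XOR → 001111111001 = 1017
→ shifted left by 2 (mod 2^12) → 111111100100 = 4068
0xB22 = 101100100010
→ AND → 101100100000 = 2848

2848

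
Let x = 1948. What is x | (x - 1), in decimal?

1951

x = 11110011100 = 1948
x - 1 = 11110011011
OR    = 11110011111 = 1951
(x | (x - 1) sets all bits below the lowest set bit.)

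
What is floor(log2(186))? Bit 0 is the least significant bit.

7

186 = 10111010
The topmost 1 is at position 7 (since 2^7 = 128 ≤ 186 < 256).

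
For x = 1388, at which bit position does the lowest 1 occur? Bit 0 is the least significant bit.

2

1388 = 10101101100
Trailing zeros: 2, so the lowest set bit is bit 2 (value 4).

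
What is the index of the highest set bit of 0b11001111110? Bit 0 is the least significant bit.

0b11001111110 = 11001111110
The topmost 1 is at position 10 (since 2^10 = 1024 ≤ 1662 < 2048).

10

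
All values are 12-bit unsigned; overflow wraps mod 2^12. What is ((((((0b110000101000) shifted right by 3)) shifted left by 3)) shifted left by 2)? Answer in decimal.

160

0b110000101000 = 110000101000
→ shifted right by 3 → 000110000101 = 389
→ shifted left by 3 (mod 2^12) → 110000101000 = 3112
→ shifted left by 2 (mod 2^12) → 000010100000 = 160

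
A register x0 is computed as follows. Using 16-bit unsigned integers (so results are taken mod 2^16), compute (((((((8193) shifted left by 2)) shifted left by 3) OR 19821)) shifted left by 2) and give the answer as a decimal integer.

13748

8193 = 0010000000000001
→ shifted left by 2 (mod 2^16) → 1000000000000100 = 32772
→ shifted left by 3 (mod 2^16) → 0000000000100000 = 32
19821 = 0100110101101101
→ OR → 0100110101101101 = 19821
→ shifted left by 2 (mod 2^16) → 0011010110110100 = 13748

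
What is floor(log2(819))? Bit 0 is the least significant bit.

9

819 = 1100110011
The topmost 1 is at position 9 (since 2^9 = 512 ≤ 819 < 1024).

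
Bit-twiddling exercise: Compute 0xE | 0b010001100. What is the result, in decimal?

142

0xE = 00001110
b = 10001100
 OR → 10001110 = 142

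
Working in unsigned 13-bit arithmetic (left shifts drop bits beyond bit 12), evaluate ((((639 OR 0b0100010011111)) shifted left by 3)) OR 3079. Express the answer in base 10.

639 = 0001001111111
0b0100010011111 = 0100010011111
→ OR → 0101011111111 = 2815
→ shifted left by 3 (mod 2^13) → 1011111111000 = 6136
3079 = 0110000000111
→ OR → 1111111111111 = 8191

8191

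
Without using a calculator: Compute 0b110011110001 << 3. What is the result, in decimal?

x = 000110011110001
shift left by 3 → 110011110001000 = 26504
(equivalently, 3313 × 2^3 = 3313 × 8)

26504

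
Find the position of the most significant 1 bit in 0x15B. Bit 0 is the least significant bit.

8

0x15B = 101011011
The topmost 1 is at position 8 (since 2^8 = 256 ≤ 347 < 512).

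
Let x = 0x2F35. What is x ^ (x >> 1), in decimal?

x = 10111100110101 = 12085
x>>1 = 01011110011010
XOR  = 11100010101111 = 14511
(x ^ (x >> 1) gives the standard binary-reflected Gray code of x.)

14511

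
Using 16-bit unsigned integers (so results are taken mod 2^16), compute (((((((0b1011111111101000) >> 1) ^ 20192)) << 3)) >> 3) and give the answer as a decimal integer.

4372

0b1011111111101000 = 1011111111101000
→ >> 1 → 0101111111110100 = 24564
20192 = 0100111011100000
→ ^ → 0001000100010100 = 4372
→ << 3 (mod 2^16) → 1000100010100000 = 34976
→ >> 3 → 0001000100010100 = 4372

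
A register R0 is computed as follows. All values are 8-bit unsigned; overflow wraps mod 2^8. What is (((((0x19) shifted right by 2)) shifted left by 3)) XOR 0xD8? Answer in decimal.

232

0x19 = 00011001
→ shifted right by 2 → 00000110 = 6
→ shifted left by 3 (mod 2^8) → 00110000 = 48
0xD8 = 11011000
→ XOR → 11101000 = 232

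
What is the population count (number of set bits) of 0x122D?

6

0x122D = 1001000101101
Count the 1s: 1 + 1 + 1 + 1 + 1 + 1 = 6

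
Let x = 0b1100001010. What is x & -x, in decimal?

x = 1100001010 = 778
-x (two's complement) = …0011110110
AND   = 0000000010 = 2
(x & -x isolates the lowest set bit of x.)

2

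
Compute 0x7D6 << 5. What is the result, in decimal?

64192

0x7D6 = 0000011111010110
shift left by 5 → 1111101011000000 = 64192
(equivalently, 2006 × 2^5 = 2006 × 32)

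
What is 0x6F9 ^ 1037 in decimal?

0x6F9 = 11011111001
1037 = 10000001101
XOR → 01011110100 = 756

756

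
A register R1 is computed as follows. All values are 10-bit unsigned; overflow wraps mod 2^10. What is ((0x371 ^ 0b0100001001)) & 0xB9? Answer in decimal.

56

0x371 = 1101110001
0b0100001001 = 0100001001
→ ^ → 1001111000 = 632
0xB9 = 0010111001
→ & → 0000111000 = 56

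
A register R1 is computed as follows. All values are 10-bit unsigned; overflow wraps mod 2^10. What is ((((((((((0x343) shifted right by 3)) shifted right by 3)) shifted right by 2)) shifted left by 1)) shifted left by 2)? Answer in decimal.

0x343 = 1101000011
→ shifted right by 3 → 0001101000 = 104
→ shifted right by 3 → 0000001101 = 13
→ shifted right by 2 → 0000000011 = 3
→ shifted left by 1 (mod 2^10) → 0000000110 = 6
→ shifted left by 2 (mod 2^10) → 0000011000 = 24

24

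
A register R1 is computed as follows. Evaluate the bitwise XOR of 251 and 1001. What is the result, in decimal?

786

251 = 0011111011
1001 = 1111101001
XOR → 1100010010 = 786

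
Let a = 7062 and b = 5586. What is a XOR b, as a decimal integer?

3652

7062 = 1101110010110
5586 = 1010111010010
XOR → 0111001000100 = 3652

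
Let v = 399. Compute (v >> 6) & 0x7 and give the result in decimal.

v = 110001111
Shift right by 6: 110
Mask low 3 bits: 110 = 6

6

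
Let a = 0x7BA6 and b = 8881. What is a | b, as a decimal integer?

0x7BA6 = 111101110100110
8881 = 010001010110001
 OR → 111101110110111 = 31671

31671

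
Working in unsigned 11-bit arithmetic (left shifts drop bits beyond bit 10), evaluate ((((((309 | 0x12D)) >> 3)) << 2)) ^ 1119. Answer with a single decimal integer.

1219

309 = 00100110101
0x12D = 00100101101
→ | → 00100111101 = 317
→ >> 3 → 00000100111 = 39
→ << 2 (mod 2^11) → 00010011100 = 156
1119 = 10001011111
→ ^ → 10011000011 = 1219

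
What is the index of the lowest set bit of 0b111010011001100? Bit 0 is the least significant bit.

0b111010011001100 = 111010011001100
Trailing zeros: 2, so the lowest set bit is bit 2 (value 4).

2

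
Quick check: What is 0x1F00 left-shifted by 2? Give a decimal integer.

0x1F00 = 001111100000000
shift left by 2 → 111110000000000 = 31744
(equivalently, 7936 × 2^2 = 7936 × 4)

31744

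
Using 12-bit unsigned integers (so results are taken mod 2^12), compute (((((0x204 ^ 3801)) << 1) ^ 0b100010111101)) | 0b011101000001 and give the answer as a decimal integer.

0x204 = 001000000100
3801 = 111011011001
→ ^ → 110011011101 = 3293
→ << 1 (mod 2^12) → 100110111010 = 2490
0b100010111101 = 100010111101
→ ^ → 000100000111 = 263
0b011101000001 = 011101000001
→ | → 011101000111 = 1863

1863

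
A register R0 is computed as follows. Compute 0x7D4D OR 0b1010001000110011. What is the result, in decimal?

0x7D4D = 0111110101001101
b = 1010001000110011
 OR → 1111111101111111 = 65407

65407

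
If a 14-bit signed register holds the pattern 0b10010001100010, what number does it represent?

pattern = 10010001100010 (MSB is 1 ⇒ negative)
Invert: 01101110011101, add 1 → 01101110011110 = 7070, so the value is -7070.
(Equivalently: 9314 - 2^14 = 9314 - 16384 = -7070.)

-7070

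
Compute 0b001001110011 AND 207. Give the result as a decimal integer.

a = 1001110011
207 = 0011001111
AND → 0001000011 = 67

67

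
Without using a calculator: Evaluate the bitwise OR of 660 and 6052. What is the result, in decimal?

660 = 0001010010100
6052 = 1011110100100
 OR → 1011110110100 = 6068

6068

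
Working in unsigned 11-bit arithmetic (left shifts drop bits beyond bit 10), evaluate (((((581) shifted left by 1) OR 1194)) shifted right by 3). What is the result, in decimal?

149

581 = 01001000101
→ shifted left by 1 (mod 2^11) → 10010001010 = 1162
1194 = 10010101010
→ OR → 10010101010 = 1194
→ shifted right by 3 → 00010010101 = 149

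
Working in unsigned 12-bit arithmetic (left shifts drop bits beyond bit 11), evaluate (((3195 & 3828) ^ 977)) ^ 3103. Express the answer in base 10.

3195 = 110001111011
3828 = 111011110100
→ & → 110001110000 = 3184
977 = 001111010001
→ ^ → 111110100001 = 4001
3103 = 110000011111
→ ^ → 001110111110 = 958

958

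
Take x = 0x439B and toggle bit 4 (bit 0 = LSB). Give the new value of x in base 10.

x = 100001110011011
bit 4 is currently 1; toggle it via x ^ (1 << 4) = x ^ 16
→ 100001110001011 = 17291

17291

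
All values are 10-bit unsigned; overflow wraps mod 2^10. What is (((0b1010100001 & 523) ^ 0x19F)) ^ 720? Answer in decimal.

334

0b1010100001 = 1010100001
523 = 1000001011
→ & → 1000000001 = 513
0x19F = 0110011111
→ ^ → 1110011110 = 926
720 = 1011010000
→ ^ → 0101001110 = 334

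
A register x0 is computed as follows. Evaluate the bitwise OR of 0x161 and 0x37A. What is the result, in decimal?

0x161 = 0101100001
0x37A = 1101111010
 OR → 1101111011 = 891

891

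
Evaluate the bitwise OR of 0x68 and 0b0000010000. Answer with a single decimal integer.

120

0x68 = 1101000
b = 0010000
 OR → 1111000 = 120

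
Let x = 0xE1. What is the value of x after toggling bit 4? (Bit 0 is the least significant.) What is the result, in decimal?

241

x = 011100001
bit 4 is currently 0; toggle it via x ^ (1 << 4) = x ^ 16
→ 011110001 = 241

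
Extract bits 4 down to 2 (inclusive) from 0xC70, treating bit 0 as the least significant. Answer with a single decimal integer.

4

v = 00110001110000
Shift right by 2: 001100011100
Mask low 3 bits: 100 = 4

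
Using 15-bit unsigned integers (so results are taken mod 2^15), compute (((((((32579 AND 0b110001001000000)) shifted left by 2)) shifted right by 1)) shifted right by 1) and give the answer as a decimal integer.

576

32579 = 111111101000011
0b110001001000000 = 110001001000000
→ AND → 110001001000000 = 25152
→ shifted left by 2 (mod 2^15) → 000100100000000 = 2304
→ shifted right by 1 → 000010010000000 = 1152
→ shifted right by 1 → 000001001000000 = 576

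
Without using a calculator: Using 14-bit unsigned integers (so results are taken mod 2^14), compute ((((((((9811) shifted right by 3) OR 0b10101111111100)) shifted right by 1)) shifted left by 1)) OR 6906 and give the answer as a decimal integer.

9811 = 10011001010011
→ shifted right by 3 → 00010011001010 = 1226
0b10101111111100 = 10101111111100
→ OR → 10111111111110 = 12286
→ shifted right by 1 → 01011111111111 = 6143
→ shifted left by 1 (mod 2^14) → 10111111111110 = 12286
6906 = 01101011111010
→ OR → 11111111111110 = 16382

16382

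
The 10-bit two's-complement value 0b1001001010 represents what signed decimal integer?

-438

pattern = 1001001010 (MSB is 1 ⇒ negative)
Invert: 0110110101, add 1 → 0110110110 = 438, so the value is -438.
(Equivalently: 586 - 2^10 = 586 - 1024 = -438.)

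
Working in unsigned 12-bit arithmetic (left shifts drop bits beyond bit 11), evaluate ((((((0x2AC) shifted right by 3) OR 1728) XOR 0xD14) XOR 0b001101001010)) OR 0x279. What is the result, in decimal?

2811

0x2AC = 001010101100
→ shifted right by 3 → 000001010101 = 85
1728 = 011011000000
→ OR → 011011010101 = 1749
0xD14 = 110100010100
→ XOR → 101111000001 = 3009
0b001101001010 = 001101001010
→ XOR → 100010001011 = 2187
0x279 = 001001111001
→ OR → 101011111011 = 2811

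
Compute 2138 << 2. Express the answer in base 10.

8552

2138 = 00100001011010
shift left by 2 → 10000101101000 = 8552
(equivalently, 2138 × 2^2 = 2138 × 4)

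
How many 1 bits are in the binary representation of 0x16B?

6

0x16B = 101101011
Count the 1s: 1 + 1 + 1 + 1 + 1 + 1 = 6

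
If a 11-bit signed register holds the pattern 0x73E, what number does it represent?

pattern = 11100111110 (MSB is 1 ⇒ negative)
Invert: 00011000001, add 1 → 00011000010 = 194, so the value is -194.
(Equivalently: 1854 - 2^11 = 1854 - 2048 = -194.)

-194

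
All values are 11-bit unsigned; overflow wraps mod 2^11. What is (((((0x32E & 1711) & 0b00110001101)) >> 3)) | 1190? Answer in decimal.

1191

0x32E = 01100101110
1711 = 11010101111
→ & → 01000101110 = 558
0b00110001101 = 00110001101
→ & → 00000001100 = 12
→ >> 3 → 00000000001 = 1
1190 = 10010100110
→ | → 10010100111 = 1191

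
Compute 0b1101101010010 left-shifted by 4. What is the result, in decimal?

111904

x = 00001101101010010
shift left by 4 → 11011010100100000 = 111904
(equivalently, 6994 × 2^4 = 6994 × 16)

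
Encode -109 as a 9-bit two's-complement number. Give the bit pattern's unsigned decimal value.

403

109 in 9 bits: 001101101
Invert: 110010010
Add 1:  110010011 = 403
(Check: 2^9 - 109 = 512 - 109 = 403.)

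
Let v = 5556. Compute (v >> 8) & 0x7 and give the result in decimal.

5

v = 001010110110100
Shift right by 8: 0010101
Mask low 3 bits: 101 = 5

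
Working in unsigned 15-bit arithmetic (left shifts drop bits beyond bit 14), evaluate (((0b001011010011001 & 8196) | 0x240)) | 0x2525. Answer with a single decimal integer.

10085

0b001011010011001 = 001011010011001
8196 = 010000000000100
→ & → 000000000000000 = 0
0x240 = 000001001000000
→ | → 000001001000000 = 576
0x2525 = 010010100100101
→ | → 010011101100101 = 10085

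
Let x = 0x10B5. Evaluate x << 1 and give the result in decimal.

0x10B5 = 01000010110101
shift left by 1 → 10000101101010 = 8554
(equivalently, 4277 × 2^1 = 4277 × 2)

8554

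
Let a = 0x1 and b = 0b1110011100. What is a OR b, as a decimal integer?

0x1 = 0000000001
b = 1110011100
 OR → 1110011101 = 925

925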